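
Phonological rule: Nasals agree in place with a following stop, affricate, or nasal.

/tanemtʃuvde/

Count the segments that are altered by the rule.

1

/m/ before /tʃ/ (palatal) → [ɲ]
1 segment changes.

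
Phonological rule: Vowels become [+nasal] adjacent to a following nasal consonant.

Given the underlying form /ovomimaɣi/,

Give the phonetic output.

/o/ before nasal /m/ → [õ]
/i/ before nasal /m/ → [ĩ]

[ovõmĩmaɣi]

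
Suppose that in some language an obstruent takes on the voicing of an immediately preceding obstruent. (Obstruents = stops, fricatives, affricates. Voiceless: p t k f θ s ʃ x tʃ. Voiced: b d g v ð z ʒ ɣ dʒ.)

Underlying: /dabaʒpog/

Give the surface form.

/p/ after /ʒ/ (voiced) → [b]

[dabaʒbog]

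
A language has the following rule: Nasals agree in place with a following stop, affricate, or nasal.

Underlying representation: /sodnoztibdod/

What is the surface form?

no segment meets the rule's conditions; no change.

[sodnoztibdod]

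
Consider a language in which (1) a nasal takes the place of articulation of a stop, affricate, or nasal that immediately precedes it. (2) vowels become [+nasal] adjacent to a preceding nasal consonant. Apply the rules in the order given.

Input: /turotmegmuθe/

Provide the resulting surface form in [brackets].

[turotnẽgŋũθe]

Rule 1: /m/ after /t/ (alveolar) → [n]
Rule 1: /m/ after /g/ (velar) → [ŋ]
After rule 1: turotnegŋuθe
Rule 2: /e/ after nasal /n/ → [ẽ]
Rule 2: /u/ after nasal /ŋ/ → [ũ]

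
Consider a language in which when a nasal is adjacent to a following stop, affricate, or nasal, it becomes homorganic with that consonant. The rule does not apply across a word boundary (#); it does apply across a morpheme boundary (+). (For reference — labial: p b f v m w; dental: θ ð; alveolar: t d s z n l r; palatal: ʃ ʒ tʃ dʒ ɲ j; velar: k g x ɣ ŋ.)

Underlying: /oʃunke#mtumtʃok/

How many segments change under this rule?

3

/n/ before /k/ (velar) → [ŋ]
/m/ before /t/ (alveolar) → [n]
/m/ before /tʃ/ (palatal) → [ɲ]
3 segments change.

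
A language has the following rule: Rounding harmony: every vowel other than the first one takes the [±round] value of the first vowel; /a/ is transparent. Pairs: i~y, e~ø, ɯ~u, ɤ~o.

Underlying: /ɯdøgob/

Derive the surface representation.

/ø/ harmonizes with /ɯ/ ([-round]) → [e]
/o/ harmonizes with /ɯ/ ([-round]) → [ɤ]

[ɯdegɤb]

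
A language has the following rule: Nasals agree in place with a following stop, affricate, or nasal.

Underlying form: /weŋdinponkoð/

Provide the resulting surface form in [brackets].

[wendimpoŋkoð]

/ŋ/ before /d/ (alveolar) → [n]
/n/ before /p/ (labial) → [m]
/n/ before /k/ (velar) → [ŋ]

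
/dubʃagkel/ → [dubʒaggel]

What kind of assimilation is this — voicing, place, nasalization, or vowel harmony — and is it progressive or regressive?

voicing assimilation, progressive

/ʃ/→[ʒ] /k/→[g].
Each target copies a feature from the preceding segment, so the direction is progressive.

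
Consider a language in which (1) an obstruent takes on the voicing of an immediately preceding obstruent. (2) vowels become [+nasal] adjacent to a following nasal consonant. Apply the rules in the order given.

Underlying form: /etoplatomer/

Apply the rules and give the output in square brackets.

Rule 1: no segment meets the rule's conditions; no change.
After rule 1: etoplatomer
Rule 2: /o/ before nasal /m/ → [õ]

[etoplatõmer]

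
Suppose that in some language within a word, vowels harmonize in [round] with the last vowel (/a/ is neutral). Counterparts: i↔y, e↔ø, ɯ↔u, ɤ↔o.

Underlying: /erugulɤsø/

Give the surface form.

[ørugulosø]

/e/ harmonizes with /ø/ ([+round]) → [ø]
/ɤ/ harmonizes with /ø/ ([+round]) → [o]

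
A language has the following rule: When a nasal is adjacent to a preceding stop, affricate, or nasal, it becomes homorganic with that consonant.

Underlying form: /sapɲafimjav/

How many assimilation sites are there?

1

/ɲ/ after /p/ (labial) → [m]
1 segment changes.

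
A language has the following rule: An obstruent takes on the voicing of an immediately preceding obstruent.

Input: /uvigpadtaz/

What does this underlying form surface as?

/p/ after /g/ (voiced) → [b]
/t/ after /d/ (voiced) → [d]

[uvigbaddaz]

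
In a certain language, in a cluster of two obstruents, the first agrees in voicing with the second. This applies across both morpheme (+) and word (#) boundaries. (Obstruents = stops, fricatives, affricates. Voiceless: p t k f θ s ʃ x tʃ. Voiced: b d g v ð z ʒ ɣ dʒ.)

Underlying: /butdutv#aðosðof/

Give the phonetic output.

[buddudv#aðozðof]

/t/ before /d/ (voiced) → [d]
/t/ before /v/ (voiced) → [d]
/s/ before /ð/ (voiced) → [z]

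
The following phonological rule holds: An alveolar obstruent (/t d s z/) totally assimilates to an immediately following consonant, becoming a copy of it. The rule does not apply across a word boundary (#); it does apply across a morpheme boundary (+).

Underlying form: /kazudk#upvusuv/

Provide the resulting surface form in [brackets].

[kazukk#upvusuv]

/d/ before /k/ → [k] (total assimilation)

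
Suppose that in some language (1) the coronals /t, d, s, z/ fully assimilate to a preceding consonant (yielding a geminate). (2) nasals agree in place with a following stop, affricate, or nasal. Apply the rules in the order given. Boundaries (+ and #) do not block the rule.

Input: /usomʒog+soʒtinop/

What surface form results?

[usomʒog+goʒʒinop]

Rule 1: /s/ after /g/ → [g] (total assimilation)
Rule 1: /t/ after /ʒ/ → [ʒ] (total assimilation)
After rule 1: usomʒog+goʒʒinop
Rule 2: no segment meets the rule's conditions; no change.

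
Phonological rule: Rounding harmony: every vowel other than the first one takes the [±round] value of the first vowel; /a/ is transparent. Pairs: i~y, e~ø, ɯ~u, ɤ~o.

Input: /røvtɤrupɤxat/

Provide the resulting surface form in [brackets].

[røvtorupoxat]

/ɤ/ harmonizes with /ø/ ([+round]) → [o]
/ɤ/ harmonizes with /ø/ ([+round]) → [o]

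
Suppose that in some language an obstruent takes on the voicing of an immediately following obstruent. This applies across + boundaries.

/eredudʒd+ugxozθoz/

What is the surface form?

[eredudʒd+ukxosθoz]

/g/ before /x/ (voiceless) → [k]
/z/ before /θ/ (voiceless) → [s]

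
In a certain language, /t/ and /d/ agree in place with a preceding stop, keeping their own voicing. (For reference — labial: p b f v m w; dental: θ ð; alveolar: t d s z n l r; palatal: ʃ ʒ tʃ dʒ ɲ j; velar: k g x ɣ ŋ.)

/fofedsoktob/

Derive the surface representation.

/t/ after /k/ (velar) → [k]

[fofedsokkob]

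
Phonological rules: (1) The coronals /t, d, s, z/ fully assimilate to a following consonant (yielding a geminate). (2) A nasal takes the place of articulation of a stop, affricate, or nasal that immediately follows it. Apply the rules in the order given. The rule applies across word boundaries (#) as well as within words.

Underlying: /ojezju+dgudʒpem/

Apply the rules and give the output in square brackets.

Rule 1: /z/ before /j/ → [j] (total assimilation)
Rule 1: /d/ before /g/ → [g] (total assimilation)
After rule 1: ojejju+ggudʒpem
Rule 2: no segment meets the rule's conditions; no change.

[ojejju+ggudʒpem]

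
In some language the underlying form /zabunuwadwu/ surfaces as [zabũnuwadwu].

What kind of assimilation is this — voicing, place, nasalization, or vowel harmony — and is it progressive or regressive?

/u/→[ũ].
Each target copies a feature from the following segment, so the direction is regressive.

nasalization, regressive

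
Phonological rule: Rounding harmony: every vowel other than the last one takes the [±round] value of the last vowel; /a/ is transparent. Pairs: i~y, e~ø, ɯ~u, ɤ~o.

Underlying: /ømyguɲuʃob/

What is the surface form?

no segment meets the rule's conditions; no change.

[ømyguɲuʃob]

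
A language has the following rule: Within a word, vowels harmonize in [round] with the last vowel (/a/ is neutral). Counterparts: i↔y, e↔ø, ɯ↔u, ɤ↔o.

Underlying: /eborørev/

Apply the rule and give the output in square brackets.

[ebɤrerev]

/o/ harmonizes with /e/ ([-round]) → [ɤ]
/ø/ harmonizes with /e/ ([-round]) → [e]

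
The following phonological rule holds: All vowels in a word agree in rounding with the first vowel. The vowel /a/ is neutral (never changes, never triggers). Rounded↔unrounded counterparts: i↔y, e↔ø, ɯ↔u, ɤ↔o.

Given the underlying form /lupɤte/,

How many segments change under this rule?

/ɤ/ harmonizes with /u/ ([+round]) → [o]
/e/ harmonizes with /u/ ([+round]) → [ø]
2 segments change.

2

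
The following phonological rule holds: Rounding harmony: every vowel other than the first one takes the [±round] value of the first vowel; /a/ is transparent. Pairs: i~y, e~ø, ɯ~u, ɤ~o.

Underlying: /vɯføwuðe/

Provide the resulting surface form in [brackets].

[vɯfewɯðe]

/ø/ harmonizes with /ɯ/ ([-round]) → [e]
/u/ harmonizes with /ɯ/ ([-round]) → [ɯ]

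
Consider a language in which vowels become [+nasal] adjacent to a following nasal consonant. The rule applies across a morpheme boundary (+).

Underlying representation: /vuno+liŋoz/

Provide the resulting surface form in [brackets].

/u/ before nasal /n/ → [ũ]
/i/ before nasal /ŋ/ → [ĩ]

[vũno+lĩŋoz]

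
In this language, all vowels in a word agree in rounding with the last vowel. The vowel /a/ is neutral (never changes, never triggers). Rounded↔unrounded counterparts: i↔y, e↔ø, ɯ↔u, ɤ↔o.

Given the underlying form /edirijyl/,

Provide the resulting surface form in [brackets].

/e/ harmonizes with /y/ ([+round]) → [ø]
/i/ harmonizes with /y/ ([+round]) → [y]
/i/ harmonizes with /y/ ([+round]) → [y]

[ødyryjyl]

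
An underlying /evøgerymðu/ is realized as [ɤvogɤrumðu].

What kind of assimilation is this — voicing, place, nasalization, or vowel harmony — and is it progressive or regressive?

/e/→[ɤ] /ø/→[o] /e/→[ɤ] /y/→[u].
Vowels agree with the last vowel, so the harmony is regressive.

vowel harmony, regressive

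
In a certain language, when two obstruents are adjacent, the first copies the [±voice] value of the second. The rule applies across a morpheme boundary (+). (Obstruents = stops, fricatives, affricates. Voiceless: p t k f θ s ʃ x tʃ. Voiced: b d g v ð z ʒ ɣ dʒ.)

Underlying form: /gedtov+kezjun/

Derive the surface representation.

/d/ before /t/ (voiceless) → [t]
/v/ before /k/ (voiceless) → [f]

[gettof+kezjun]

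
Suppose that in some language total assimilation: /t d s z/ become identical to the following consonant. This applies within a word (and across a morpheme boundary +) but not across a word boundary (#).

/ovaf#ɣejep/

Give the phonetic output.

no segment meets the rule's conditions; no change.

[ovaf#ɣejep]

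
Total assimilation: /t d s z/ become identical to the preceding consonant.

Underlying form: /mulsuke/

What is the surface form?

[mulluke]

/s/ after /l/ → [l] (total assimilation)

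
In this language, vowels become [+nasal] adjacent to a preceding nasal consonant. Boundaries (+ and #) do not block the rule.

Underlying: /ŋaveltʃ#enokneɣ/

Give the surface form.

[ŋãveltʃ#enõknẽɣ]

/a/ after nasal /ŋ/ → [ã]
/o/ after nasal /n/ → [õ]
/e/ after nasal /n/ → [ẽ]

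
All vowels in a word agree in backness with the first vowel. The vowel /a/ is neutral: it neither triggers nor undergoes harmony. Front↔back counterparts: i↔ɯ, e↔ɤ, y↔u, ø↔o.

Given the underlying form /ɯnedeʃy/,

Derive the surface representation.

/e/ harmonizes with /ɯ/ ([+back]) → [ɤ]
/e/ harmonizes with /ɯ/ ([+back]) → [ɤ]
/y/ harmonizes with /ɯ/ ([+back]) → [u]

[ɯnɤdɤʃu]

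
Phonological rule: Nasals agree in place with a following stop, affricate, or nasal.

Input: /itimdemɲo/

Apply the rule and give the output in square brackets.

/m/ before /d/ (alveolar) → [n]
/m/ before /ɲ/ (palatal) → [ɲ]

[itindeɲɲo]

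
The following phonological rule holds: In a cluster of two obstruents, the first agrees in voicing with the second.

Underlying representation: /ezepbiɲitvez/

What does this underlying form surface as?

/p/ before /b/ (voiced) → [b]
/t/ before /v/ (voiced) → [d]

[ezebbiɲidvez]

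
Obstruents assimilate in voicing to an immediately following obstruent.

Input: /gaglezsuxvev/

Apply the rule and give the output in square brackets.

/z/ before /s/ (voiceless) → [s]
/x/ before /v/ (voiced) → [ɣ]

[gaglessuɣvev]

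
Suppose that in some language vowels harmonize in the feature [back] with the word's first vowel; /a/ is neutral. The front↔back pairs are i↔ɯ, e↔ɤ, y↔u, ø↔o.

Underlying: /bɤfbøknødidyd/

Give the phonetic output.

[bɤfboknodɯdud]

/ø/ harmonizes with /ɤ/ ([+back]) → [o]
/ø/ harmonizes with /ɤ/ ([+back]) → [o]
/i/ harmonizes with /ɤ/ ([+back]) → [ɯ]
/y/ harmonizes with /ɤ/ ([+back]) → [u]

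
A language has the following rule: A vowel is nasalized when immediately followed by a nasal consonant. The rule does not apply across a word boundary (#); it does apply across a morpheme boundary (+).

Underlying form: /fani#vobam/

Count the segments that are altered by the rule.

2

/a/ before nasal /n/ → [ã]
/a/ before nasal /m/ → [ã]
2 segments change.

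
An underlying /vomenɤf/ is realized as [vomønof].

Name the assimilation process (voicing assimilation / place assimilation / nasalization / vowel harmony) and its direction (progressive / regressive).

vowel harmony, progressive

/e/→[ø] /ɤ/→[o].
Vowels agree with the first vowel, so the harmony is progressive.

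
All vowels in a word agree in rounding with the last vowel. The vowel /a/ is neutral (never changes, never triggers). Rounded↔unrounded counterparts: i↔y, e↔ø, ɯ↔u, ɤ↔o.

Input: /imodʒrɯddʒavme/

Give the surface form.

[imɤdʒrɯddʒavme]

/o/ harmonizes with /e/ ([-round]) → [ɤ]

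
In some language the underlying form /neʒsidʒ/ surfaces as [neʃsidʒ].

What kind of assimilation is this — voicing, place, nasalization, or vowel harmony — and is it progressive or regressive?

voicing assimilation, regressive

/ʒ/→[ʃ].
Each target copies a feature from the following segment, so the direction is regressive.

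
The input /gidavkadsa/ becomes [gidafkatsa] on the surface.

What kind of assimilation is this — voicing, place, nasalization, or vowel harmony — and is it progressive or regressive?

/v/→[f] /d/→[t].
Each target copies a feature from the following segment, so the direction is regressive.

voicing assimilation, regressive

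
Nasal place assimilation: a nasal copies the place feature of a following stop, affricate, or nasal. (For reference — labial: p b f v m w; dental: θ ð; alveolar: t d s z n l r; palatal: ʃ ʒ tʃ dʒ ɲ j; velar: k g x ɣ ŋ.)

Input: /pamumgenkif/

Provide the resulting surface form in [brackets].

[pamuŋgeŋkif]

/m/ before /g/ (velar) → [ŋ]
/n/ before /k/ (velar) → [ŋ]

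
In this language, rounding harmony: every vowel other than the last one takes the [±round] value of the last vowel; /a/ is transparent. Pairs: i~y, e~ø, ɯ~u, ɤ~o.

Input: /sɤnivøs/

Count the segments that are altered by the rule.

2

/ɤ/ harmonizes with /ø/ ([+round]) → [o]
/i/ harmonizes with /ø/ ([+round]) → [y]
2 segments change.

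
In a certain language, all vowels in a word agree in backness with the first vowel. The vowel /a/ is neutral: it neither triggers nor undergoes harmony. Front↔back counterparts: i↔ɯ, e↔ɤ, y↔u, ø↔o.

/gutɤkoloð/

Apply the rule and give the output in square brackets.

[gutɤkoloð]

no segment meets the rule's conditions; no change.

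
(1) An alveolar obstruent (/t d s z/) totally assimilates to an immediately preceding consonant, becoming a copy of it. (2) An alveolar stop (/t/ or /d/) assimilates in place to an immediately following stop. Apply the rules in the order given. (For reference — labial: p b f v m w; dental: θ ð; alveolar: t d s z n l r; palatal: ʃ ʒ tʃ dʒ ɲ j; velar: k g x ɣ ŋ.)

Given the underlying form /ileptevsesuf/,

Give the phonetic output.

[ileppevvesuf]

Rule 1: /t/ after /p/ → [p] (total assimilation)
Rule 1: /s/ after /v/ → [v] (total assimilation)
After rule 1: ileppevvesuf
Rule 2: no segment meets the rule's conditions; no change.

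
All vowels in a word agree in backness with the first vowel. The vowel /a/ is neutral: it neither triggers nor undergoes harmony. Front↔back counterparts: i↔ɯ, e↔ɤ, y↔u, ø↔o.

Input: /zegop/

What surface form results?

/o/ harmonizes with /e/ ([-back]) → [ø]

[zegøp]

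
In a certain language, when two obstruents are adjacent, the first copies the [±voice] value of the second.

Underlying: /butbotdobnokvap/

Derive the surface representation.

/t/ before /b/ (voiced) → [d]
/t/ before /d/ (voiced) → [d]
/k/ before /v/ (voiced) → [g]

[budboddobnogvap]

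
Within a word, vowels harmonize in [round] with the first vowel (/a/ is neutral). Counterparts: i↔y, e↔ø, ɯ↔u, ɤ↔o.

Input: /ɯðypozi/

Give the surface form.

/y/ harmonizes with /ɯ/ ([-round]) → [i]
/o/ harmonizes with /ɯ/ ([-round]) → [ɤ]

[ɯðipɤzi]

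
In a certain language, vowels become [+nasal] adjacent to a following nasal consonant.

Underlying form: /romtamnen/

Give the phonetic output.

/o/ before nasal /m/ → [õ]
/a/ before nasal /m/ → [ã]
/e/ before nasal /n/ → [ẽ]

[rõmtãmnẽn]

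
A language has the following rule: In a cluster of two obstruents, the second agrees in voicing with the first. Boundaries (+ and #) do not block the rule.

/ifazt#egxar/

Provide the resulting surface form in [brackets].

[ifazd#egɣar]

/t/ after /z/ (voiced) → [d]
/x/ after /g/ (voiced) → [ɣ]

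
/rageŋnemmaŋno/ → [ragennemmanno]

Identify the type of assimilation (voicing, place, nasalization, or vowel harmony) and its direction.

place assimilation, regressive

/ŋ/→[n] /ŋ/→[n].
Each target copies a feature from the following segment, so the direction is regressive.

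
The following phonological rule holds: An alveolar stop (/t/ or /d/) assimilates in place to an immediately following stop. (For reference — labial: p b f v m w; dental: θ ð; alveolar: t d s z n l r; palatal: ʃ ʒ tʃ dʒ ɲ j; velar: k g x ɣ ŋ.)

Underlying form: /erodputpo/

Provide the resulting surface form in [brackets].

/d/ before /p/ (labial) → [b]
/t/ before /p/ (labial) → [p]

[erobpuppo]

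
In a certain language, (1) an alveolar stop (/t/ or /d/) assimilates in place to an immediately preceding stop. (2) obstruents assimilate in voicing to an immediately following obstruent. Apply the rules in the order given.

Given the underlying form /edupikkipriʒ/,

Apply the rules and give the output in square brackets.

Rule 1: no segment meets the rule's conditions; no change.
After rule 1: edupikkipriʒ
Rule 2: no segment meets the rule's conditions; no change.

[edupikkipriʒ]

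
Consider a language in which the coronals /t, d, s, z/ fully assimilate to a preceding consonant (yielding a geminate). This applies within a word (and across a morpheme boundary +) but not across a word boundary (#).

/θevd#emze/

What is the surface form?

/d/ after /v/ → [v] (total assimilation)
/z/ after /m/ → [m] (total assimilation)

[θevv#emme]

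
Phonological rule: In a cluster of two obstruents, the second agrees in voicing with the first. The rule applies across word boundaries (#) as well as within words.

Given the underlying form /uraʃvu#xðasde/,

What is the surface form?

/v/ after /ʃ/ (voiceless) → [f]
/ð/ after /x/ (voiceless) → [θ]
/d/ after /s/ (voiceless) → [t]

[uraʃfu#xθaste]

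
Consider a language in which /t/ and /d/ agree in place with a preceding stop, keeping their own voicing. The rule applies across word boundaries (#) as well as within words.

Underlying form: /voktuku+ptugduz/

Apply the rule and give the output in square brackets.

[vokkuku+ppugguz]

/t/ after /k/ (velar) → [k]
/t/ after /p/ (labial) → [p]
/d/ after /g/ (velar) → [g]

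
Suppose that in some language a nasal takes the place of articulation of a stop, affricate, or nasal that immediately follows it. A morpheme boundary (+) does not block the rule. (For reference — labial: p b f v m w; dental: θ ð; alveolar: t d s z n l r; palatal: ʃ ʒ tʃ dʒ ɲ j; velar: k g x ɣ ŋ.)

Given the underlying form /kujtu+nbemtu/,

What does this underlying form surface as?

/n/ before /b/ (labial) → [m]
/m/ before /t/ (alveolar) → [n]

[kujtu+mbentu]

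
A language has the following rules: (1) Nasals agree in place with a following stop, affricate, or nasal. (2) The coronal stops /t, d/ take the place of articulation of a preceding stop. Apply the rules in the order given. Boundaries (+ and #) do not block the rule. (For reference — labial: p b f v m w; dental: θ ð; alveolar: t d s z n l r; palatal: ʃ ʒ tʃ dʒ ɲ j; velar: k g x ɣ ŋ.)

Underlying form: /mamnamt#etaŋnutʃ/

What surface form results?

Rule 1: /m/ before /n/ (alveolar) → [n]
Rule 1: /m/ before /t/ (alveolar) → [n]
Rule 1: /ŋ/ before /n/ (alveolar) → [n]
After rule 1: mannant#etannutʃ
Rule 2: no segment meets the rule's conditions; no change.

[mannant#etannutʃ]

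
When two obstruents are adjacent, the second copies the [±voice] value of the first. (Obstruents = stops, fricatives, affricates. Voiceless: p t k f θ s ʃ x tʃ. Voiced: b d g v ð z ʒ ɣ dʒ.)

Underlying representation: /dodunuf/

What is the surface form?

no segment meets the rule's conditions; no change.

[dodunuf]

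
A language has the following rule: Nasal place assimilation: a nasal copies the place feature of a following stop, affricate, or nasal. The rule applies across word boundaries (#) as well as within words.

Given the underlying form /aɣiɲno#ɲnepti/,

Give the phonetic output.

/ɲ/ before /n/ (alveolar) → [n]
/ɲ/ before /n/ (alveolar) → [n]

[aɣinno#nnepti]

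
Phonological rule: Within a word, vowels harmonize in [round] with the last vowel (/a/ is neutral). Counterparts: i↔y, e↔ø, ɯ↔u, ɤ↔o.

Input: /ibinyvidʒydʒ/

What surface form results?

/i/ harmonizes with /y/ ([+round]) → [y]
/i/ harmonizes with /y/ ([+round]) → [y]
/i/ harmonizes with /y/ ([+round]) → [y]

[ybynyvydʒydʒ]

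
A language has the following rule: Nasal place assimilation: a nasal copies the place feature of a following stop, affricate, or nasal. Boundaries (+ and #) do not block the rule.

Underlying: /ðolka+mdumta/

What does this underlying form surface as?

/m/ before /d/ (alveolar) → [n]
/m/ before /t/ (alveolar) → [n]

[ðolka+ndunta]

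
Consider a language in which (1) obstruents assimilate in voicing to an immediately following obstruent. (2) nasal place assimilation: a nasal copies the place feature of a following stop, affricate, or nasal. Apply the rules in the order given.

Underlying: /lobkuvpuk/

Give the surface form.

[lopkufpuk]

Rule 1: /b/ before /k/ (voiceless) → [p]
Rule 1: /v/ before /p/ (voiceless) → [f]
After rule 1: lopkufpuk
Rule 2: no segment meets the rule's conditions; no change.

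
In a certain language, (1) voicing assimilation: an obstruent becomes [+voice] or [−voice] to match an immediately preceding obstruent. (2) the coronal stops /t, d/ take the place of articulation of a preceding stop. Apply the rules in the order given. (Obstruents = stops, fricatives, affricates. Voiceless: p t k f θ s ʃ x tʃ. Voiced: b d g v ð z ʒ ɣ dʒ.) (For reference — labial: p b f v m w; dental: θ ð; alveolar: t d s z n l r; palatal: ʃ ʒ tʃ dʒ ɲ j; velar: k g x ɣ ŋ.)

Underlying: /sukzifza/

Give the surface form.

[suksifsa]

Rule 1: /z/ after /k/ (voiceless) → [s]
Rule 1: /z/ after /f/ (voiceless) → [s]
After rule 1: suksifsa
Rule 2: no segment meets the rule's conditions; no change.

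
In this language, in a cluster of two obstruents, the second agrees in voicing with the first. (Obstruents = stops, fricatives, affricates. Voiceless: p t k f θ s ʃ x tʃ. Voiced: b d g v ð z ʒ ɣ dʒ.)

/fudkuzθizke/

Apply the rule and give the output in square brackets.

/k/ after /d/ (voiced) → [g]
/θ/ after /z/ (voiced) → [ð]
/k/ after /z/ (voiced) → [g]

[fudguzðizge]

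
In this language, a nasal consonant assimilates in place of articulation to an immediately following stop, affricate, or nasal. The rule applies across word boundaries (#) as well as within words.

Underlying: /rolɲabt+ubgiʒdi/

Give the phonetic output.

no segment meets the rule's conditions; no change.

[rolɲabt+ubgiʒdi]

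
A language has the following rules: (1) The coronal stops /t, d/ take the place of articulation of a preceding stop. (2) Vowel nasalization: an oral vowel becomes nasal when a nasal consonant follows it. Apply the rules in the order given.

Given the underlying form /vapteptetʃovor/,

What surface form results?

[vappeppetʃovor]

Rule 1: /t/ after /p/ (labial) → [p]
Rule 1: /t/ after /p/ (labial) → [p]
After rule 1: vappeppetʃovor
Rule 2: no segment meets the rule's conditions; no change.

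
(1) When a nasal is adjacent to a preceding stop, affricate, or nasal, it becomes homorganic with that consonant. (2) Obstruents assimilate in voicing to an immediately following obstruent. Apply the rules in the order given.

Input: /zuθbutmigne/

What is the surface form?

Rule 1: /m/ after /t/ (alveolar) → [n]
Rule 1: /n/ after /g/ (velar) → [ŋ]
After rule 1: zuθbutnigŋe
Rule 2: /θ/ before /b/ (voiced) → [ð]

[zuðbutnigŋe]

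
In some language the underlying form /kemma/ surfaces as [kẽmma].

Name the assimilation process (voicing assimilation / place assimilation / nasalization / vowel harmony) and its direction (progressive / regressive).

/e/→[ẽ].
Each target copies a feature from the following segment, so the direction is regressive.

nasalization, regressive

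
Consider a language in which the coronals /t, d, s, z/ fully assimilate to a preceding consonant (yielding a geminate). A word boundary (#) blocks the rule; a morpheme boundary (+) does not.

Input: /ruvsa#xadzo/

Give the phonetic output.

[ruvva#xaddo]

/s/ after /v/ → [v] (total assimilation)
/z/ after /d/ → [d] (total assimilation)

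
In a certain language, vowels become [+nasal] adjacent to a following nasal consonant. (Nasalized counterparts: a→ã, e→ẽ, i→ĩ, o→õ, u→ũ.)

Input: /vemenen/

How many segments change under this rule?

/e/ before nasal /m/ → [ẽ]
/e/ before nasal /n/ → [ẽ]
/e/ before nasal /n/ → [ẽ]
3 segments change.

3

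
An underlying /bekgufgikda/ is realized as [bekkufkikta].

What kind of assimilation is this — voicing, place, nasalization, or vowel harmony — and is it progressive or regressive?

voicing assimilation, progressive

/g/→[k] /g/→[k] /d/→[t].
Each target copies a feature from the preceding segment, so the direction is progressive.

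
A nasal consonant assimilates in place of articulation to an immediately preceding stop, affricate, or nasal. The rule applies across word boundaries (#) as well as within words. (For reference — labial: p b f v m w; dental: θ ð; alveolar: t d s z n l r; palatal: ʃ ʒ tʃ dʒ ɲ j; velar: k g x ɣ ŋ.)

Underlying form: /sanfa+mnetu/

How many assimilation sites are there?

1

/n/ after /m/ (labial) → [m]
1 segment changes.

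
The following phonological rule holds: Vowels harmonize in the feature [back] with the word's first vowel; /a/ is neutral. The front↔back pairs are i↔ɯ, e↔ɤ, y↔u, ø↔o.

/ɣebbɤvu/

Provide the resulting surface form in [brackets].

[ɣebbevy]

/ɤ/ harmonizes with /e/ ([-back]) → [e]
/u/ harmonizes with /e/ ([-back]) → [y]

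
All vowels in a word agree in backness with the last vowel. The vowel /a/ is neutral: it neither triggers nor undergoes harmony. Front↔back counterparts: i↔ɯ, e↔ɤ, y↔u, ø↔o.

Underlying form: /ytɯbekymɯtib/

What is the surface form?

[ytibekymitib]

/ɯ/ harmonizes with /i/ ([-back]) → [i]
/ɯ/ harmonizes with /i/ ([-back]) → [i]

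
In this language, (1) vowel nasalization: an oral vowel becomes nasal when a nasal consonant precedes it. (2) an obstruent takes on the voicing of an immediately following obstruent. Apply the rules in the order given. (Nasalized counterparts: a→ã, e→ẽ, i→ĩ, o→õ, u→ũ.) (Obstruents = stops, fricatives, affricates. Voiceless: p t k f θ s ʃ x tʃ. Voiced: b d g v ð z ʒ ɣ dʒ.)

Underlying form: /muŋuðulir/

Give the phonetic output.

[mũŋũðulir]

Rule 1: /u/ after nasal /m/ → [ũ]
Rule 1: /u/ after nasal /ŋ/ → [ũ]
After rule 1: mũŋũðulir
Rule 2: no segment meets the rule's conditions; no change.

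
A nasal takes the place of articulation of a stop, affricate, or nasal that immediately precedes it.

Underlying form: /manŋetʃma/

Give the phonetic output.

[mannetʃɲa]

/ŋ/ after /n/ (alveolar) → [n]
/m/ after /tʃ/ (palatal) → [ɲ]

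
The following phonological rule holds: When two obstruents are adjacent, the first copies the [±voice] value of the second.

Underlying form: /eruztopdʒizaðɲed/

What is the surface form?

/z/ before /t/ (voiceless) → [s]
/p/ before /dʒ/ (voiced) → [b]

[erustobdʒizaðɲed]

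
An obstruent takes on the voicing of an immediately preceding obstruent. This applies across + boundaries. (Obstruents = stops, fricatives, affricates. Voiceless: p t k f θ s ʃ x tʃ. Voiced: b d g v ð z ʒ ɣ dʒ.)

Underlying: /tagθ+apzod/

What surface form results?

[tagð+apsod]

/θ/ after /g/ (voiced) → [ð]
/z/ after /p/ (voiceless) → [s]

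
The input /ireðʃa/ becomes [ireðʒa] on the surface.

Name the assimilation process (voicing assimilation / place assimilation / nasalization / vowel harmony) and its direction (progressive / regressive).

voicing assimilation, progressive

/ʃ/→[ʒ].
Each target copies a feature from the preceding segment, so the direction is progressive.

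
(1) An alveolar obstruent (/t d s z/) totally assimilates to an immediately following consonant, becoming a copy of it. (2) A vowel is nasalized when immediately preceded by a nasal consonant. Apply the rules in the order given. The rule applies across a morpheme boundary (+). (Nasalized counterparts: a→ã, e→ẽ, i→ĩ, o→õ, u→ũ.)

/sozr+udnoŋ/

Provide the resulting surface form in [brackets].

Rule 1: /z/ before /r/ → [r] (total assimilation)
Rule 1: /d/ before /n/ → [n] (total assimilation)
After rule 1: sorr+unnoŋ
Rule 2: /o/ after nasal /n/ → [õ]

[sorr+unnõŋ]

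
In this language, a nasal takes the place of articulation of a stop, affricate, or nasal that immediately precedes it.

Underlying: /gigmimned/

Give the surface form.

/m/ after /g/ (velar) → [ŋ]
/n/ after /m/ (labial) → [m]

[gigŋimmed]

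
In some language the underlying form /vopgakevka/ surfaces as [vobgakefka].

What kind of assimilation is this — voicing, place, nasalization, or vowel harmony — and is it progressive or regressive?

/p/→[b] /v/→[f].
Each target copies a feature from the following segment, so the direction is regressive.

voicing assimilation, regressive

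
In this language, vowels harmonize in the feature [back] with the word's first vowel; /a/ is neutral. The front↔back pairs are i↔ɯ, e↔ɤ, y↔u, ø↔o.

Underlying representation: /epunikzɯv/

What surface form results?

[epynikziv]

/u/ harmonizes with /e/ ([-back]) → [y]
/ɯ/ harmonizes with /e/ ([-back]) → [i]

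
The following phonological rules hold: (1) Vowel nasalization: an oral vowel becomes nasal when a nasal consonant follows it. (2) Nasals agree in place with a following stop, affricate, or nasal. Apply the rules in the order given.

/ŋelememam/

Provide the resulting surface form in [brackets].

[ŋelẽmẽmãm]

Rule 1: /e/ before nasal /m/ → [ẽ]
Rule 1: /e/ before nasal /m/ → [ẽ]
Rule 1: /a/ before nasal /m/ → [ã]
After rule 1: ŋelẽmẽmãm
Rule 2: no segment meets the rule's conditions; no change.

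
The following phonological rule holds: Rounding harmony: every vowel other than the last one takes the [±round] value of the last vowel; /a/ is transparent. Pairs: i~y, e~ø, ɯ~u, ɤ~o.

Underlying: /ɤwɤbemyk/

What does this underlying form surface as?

/ɤ/ harmonizes with /y/ ([+round]) → [o]
/ɤ/ harmonizes with /y/ ([+round]) → [o]
/e/ harmonizes with /y/ ([+round]) → [ø]

[owobømyk]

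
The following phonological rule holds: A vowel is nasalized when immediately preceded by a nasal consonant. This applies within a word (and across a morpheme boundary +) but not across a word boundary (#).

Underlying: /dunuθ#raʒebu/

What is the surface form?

/u/ after nasal /n/ → [ũ]

[dunũθ#raʒebu]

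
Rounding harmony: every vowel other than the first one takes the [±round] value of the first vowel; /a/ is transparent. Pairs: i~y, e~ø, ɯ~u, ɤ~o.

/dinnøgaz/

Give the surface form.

/ø/ harmonizes with /i/ ([-round]) → [e]

[dinnegaz]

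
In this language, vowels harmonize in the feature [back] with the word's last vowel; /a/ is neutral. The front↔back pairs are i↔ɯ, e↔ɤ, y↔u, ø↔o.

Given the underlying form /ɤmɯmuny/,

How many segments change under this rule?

/ɤ/ harmonizes with /y/ ([-back]) → [e]
/ɯ/ harmonizes with /y/ ([-back]) → [i]
/u/ harmonizes with /y/ ([-back]) → [y]
3 segments change.

3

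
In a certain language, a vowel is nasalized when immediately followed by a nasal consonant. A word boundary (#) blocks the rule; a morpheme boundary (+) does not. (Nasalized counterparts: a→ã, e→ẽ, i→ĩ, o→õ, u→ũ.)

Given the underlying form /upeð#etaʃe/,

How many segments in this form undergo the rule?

0

No segment meets the rule's conditions.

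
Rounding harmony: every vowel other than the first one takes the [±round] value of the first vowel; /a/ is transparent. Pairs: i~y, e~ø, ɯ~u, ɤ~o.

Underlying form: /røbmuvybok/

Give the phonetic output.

[røbmuvybok]

no segment meets the rule's conditions; no change.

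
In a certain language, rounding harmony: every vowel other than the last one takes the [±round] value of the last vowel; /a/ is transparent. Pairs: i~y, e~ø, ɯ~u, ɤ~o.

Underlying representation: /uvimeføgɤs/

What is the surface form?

/u/ harmonizes with /ɤ/ ([-round]) → [ɯ]
/ø/ harmonizes with /ɤ/ ([-round]) → [e]

[ɯvimefegɤs]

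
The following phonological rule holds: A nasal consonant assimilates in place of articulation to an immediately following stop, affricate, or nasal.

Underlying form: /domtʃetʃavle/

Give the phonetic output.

/m/ before /tʃ/ (palatal) → [ɲ]

[doɲtʃetʃavle]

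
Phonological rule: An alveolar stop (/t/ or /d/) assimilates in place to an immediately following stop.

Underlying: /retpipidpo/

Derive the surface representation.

/t/ before /p/ (labial) → [p]
/d/ before /p/ (labial) → [b]

[reppipibpo]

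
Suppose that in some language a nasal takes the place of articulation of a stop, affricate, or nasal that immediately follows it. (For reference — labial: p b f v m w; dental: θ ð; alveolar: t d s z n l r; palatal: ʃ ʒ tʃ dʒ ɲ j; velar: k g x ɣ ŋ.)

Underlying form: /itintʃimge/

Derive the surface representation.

/n/ before /tʃ/ (palatal) → [ɲ]
/m/ before /g/ (velar) → [ŋ]

[itiɲtʃiŋge]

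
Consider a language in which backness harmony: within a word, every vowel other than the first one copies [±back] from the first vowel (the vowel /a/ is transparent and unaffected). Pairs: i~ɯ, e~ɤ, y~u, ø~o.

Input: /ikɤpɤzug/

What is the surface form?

/ɤ/ harmonizes with /i/ ([-back]) → [e]
/ɤ/ harmonizes with /i/ ([-back]) → [e]
/u/ harmonizes with /i/ ([-back]) → [y]

[ikepezyg]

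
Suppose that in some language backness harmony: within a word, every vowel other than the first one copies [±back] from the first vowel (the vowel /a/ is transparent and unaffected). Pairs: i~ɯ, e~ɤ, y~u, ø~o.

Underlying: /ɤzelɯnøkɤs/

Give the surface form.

/e/ harmonizes with /ɤ/ ([+back]) → [ɤ]
/ø/ harmonizes with /ɤ/ ([+back]) → [o]

[ɤzɤlɯnokɤs]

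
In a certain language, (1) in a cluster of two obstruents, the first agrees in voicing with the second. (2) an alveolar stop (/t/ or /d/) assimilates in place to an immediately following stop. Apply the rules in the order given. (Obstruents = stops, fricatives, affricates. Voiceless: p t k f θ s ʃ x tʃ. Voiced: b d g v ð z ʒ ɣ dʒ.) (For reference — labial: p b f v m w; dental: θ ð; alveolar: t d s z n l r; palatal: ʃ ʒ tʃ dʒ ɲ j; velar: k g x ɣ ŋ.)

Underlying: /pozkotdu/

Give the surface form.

Rule 1: /z/ before /k/ (voiceless) → [s]
Rule 1: /t/ before /d/ (voiced) → [d]
After rule 1: poskoddu
Rule 2: no segment meets the rule's conditions; no change.

[poskoddu]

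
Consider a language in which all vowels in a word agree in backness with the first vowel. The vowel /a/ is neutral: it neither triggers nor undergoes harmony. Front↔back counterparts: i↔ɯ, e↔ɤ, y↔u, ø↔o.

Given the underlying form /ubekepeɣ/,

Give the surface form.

[ubɤkɤpɤɣ]

/e/ harmonizes with /u/ ([+back]) → [ɤ]
/e/ harmonizes with /u/ ([+back]) → [ɤ]
/e/ harmonizes with /u/ ([+back]) → [ɤ]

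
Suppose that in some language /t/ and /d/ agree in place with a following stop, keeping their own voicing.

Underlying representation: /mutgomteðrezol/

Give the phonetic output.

[mukgomteðrezol]

/t/ before /g/ (velar) → [k]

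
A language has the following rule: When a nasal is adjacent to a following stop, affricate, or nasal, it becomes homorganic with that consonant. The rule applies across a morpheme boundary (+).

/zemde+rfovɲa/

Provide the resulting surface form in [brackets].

/m/ before /d/ (alveolar) → [n]

[zende+rfovɲa]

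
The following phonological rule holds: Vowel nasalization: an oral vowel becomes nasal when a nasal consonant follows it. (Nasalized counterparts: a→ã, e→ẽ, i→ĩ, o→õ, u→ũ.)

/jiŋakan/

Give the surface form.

[jĩŋakãn]

/i/ before nasal /ŋ/ → [ĩ]
/a/ before nasal /n/ → [ã]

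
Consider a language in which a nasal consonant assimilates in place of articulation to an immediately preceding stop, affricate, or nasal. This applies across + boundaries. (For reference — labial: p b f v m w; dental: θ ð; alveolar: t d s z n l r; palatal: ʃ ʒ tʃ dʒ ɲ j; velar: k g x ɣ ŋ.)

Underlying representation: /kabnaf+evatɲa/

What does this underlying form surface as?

/n/ after /b/ (labial) → [m]
/ɲ/ after /t/ (alveolar) → [n]

[kabmaf+evatna]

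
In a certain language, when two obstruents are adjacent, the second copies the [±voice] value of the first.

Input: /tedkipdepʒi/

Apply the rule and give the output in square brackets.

/k/ after /d/ (voiced) → [g]
/d/ after /p/ (voiceless) → [t]
/ʒ/ after /p/ (voiceless) → [ʃ]

[tedgiptepʃi]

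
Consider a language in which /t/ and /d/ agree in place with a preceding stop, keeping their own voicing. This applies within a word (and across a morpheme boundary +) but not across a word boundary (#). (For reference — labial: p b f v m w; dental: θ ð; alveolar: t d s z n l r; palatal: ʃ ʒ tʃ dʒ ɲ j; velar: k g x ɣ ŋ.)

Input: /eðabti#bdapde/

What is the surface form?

[eðabpi#bbapbe]

/t/ after /b/ (labial) → [p]
/d/ after /b/ (labial) → [b]
/d/ after /p/ (labial) → [b]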